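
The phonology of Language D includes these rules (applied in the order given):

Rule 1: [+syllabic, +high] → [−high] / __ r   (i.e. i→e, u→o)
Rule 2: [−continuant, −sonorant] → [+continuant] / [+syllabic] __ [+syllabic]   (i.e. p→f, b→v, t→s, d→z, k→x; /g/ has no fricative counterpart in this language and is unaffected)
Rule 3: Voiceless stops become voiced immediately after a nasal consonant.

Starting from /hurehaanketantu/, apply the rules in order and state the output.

Rule 1 (pre-rhotic lowering): /u/ is a high vowel immediately before /r/, so it lowers to [o]. /hurehaanketantu/ → horehaanketantu.
Rule 2 (intervocalic spirantization): /t/ is a stop between vowels /e/ and /a/, so it spirantizes to the fricative [s]. /horehaanketantu/ → horehaankesantu.
Rule 3 (post-nasal voicing): /k/ is a voiceless stop immediately after the nasal /n/, so it voices to [g]. /t/ is a voiceless stop immediately after the nasal /n/, so it voices to [d]. /horehaankesantu/ → horehaangesandu.

horehaangesandu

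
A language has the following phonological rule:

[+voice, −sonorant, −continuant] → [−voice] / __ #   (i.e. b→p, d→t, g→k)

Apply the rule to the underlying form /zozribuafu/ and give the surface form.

zozribuafu

No segment of /zozribuafu/ meets the structural description of the rule, so the form surfaces unchanged.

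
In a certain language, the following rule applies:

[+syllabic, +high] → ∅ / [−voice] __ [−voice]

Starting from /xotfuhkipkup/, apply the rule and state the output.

/u/ is a high vowel flanked by voiceless consonants /f/ and /h/, so it deletes.
/i/ is a high vowel flanked by voiceless consonants /k/ and /p/, so it deletes.
/u/ is a high vowel flanked by voiceless consonants /k/ and /p/, so it deletes.
Surface form: [xotfhkpkp].

xotfhkpkp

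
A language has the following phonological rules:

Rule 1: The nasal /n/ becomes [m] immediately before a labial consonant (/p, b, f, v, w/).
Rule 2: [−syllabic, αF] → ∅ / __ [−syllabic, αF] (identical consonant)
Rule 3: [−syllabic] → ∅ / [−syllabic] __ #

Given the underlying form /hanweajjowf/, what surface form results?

hamweajow

Rule 1 (nasal place assimilation): /n/ precedes the labial consonant /w/, so it assimilates in place to [m]. /hanweajjowf/ → hamweajjowf.
Rule 2 (degemination): /jj/ is a geminate; the first /j/ deletes. /hamweajjowf/ → hamweajowf.
Rule 3 (final cluster simplification): /f/ is the second consonant of a word-final cluster /wf/, so it deletes. /hamweajowf/ → hamweajow.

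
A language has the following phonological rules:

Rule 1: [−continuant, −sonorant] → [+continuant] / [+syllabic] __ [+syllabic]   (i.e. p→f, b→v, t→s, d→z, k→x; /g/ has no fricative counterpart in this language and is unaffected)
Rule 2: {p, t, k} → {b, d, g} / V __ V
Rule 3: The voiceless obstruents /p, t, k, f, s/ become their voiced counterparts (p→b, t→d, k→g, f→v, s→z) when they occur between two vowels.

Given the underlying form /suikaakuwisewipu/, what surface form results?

suixaaxuwizewivu

Rule 1 (intervocalic spirantization): /k/ is a stop between vowels /i/ and /a/, so it spirantizes to the fricative [x]. /k/ is a stop between vowels /a/ and /u/, so it spirantizes to the fricative [x]. /p/ is a stop between vowels /i/ and /u/, so it spirantizes to the fricative [f]. /suikaakuwisewipu/ → suixaaxuwisewifu.
Rule 2 (intervocalic voicing): no segment meets the environment; /suixaaxuwisewifu/ is unchanged.
Rule 3 (intervocalic voicing): /s/ is a voiceless obstruent between vowels /i/ and /e/, so it voices to [z]. /f/ is a voiceless obstruent between vowels /i/ and /u/, so it voices to [v]. /suixaaxuwisewifu/ → suixaaxuwizewivu.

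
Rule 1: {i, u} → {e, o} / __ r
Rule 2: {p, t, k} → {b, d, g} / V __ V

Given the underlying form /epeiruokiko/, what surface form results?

Rule 1 (pre-rhotic lowering): /i/ is a high vowel immediately before /r/, so it lowers to [e]. /epeiruokiko/ → epeeruokiko.
Rule 2 (intervocalic voicing): /p/ is a voiceless stop between vowels /e/ and /e/, so it voices to [b]. /k/ is a voiceless stop between vowels /o/ and /i/, so it voices to [g]. /k/ is a voiceless stop between vowels /i/ and /o/, so it voices to [g]. /epeeruokiko/ → ebeeruogigo.

ebeeruogigo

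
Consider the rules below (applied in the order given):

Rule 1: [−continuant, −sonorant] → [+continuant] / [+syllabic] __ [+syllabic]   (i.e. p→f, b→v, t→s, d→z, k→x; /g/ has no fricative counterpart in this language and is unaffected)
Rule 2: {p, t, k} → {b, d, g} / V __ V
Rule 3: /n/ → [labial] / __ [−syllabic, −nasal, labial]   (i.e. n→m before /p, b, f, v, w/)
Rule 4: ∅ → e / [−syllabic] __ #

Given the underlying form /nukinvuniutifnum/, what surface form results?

Rule 1 (intervocalic spirantization): /k/ is a stop between vowels /u/ and /i/, so it spirantizes to the fricative [x]. /t/ is a stop between vowels /u/ and /i/, so it spirantizes to the fricative [s]. /nukinvuniutifnum/ → nuxinvuniusifnum.
Rule 2 (intervocalic voicing): no segment meets the environment; /nuxinvuniusifnum/ is unchanged.
Rule 3 (nasal place assimilation): /n/ precedes the labial consonant /v/, so it assimilates in place to [m]. /nuxinvuniusifnum/ → nuximvuniusifnum.
Rule 4 (final e-epenthesis): the form ends in the consonant /m/, so [e] is inserted word-finally. /nuximvuniusifnum/ → nuximvuniusifnume.

nuximvuniusifnume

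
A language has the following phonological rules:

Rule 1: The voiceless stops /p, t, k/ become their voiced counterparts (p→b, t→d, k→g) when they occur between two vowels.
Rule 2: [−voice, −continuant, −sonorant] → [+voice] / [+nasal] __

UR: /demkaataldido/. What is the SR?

Rule 1 (intervocalic voicing): /t/ is a voiceless stop between vowels /a/ and /a/, so it voices to [d]. /demkaataldido/ → demkaadaldido.
Rule 2 (post-nasal voicing): /k/ is a voiceless stop immediately after the nasal /m/, so it voices to [g]. /demkaadaldido/ → demgaadaldido.

demgaadaldido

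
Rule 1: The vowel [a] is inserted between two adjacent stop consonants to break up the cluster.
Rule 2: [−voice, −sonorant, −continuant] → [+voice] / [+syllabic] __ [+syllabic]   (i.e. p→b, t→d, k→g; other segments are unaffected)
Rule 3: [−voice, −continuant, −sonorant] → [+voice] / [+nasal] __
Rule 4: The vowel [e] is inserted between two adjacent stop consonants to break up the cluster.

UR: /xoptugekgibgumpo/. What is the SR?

xobadugegagibagumbo

Rule 1 (stop-cluster a-epenthesis): /p/ and /t/ form a stop–stop cluster, so [a] is inserted between them. /k/ and /g/ form a stop–stop cluster, so [a] is inserted between them. /b/ and /g/ form a stop–stop cluster, so [a] is inserted between them. /xoptugekgibgumpo/ → xopatugekagibagumpo.
Rule 2 (intervocalic voicing): /p/ is a voiceless stop between vowels /o/ and /a/, so it voices to [b]. /t/ is a voiceless stop between vowels /a/ and /u/, so it voices to [d]. /k/ is a voiceless stop between vowels /e/ and /a/, so it voices to [g]. /xopatugekagibagumpo/ → xobadugegagibagumpo.
Rule 3 (post-nasal voicing): /p/ is a voiceless stop immediately after the nasal /m/, so it voices to [b]. /xobadugegagibagumpo/ → xobadugegagibagumbo.
Rule 4 (stop-cluster e-epenthesis): no segment meets the environment; /xobadugegagibagumbo/ is unchanged.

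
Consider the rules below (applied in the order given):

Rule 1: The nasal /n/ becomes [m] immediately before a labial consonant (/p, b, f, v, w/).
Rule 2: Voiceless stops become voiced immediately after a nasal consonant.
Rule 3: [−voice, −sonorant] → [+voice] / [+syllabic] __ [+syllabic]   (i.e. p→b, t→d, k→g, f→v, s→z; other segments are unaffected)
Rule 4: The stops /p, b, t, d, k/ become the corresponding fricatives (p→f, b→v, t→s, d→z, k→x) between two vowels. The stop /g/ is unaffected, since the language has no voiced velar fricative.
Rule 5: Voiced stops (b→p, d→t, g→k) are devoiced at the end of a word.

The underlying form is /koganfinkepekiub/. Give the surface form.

kogamfingevegiup

Rule 1 (nasal place assimilation): /n/ precedes the labial consonant /f/, so it assimilates in place to [m]. /koganfinkepekiub/ → kogamfinkepekiub.
Rule 2 (post-nasal voicing): /k/ is a voiceless stop immediately after the nasal /n/, so it voices to [g]. /kogamfinkepekiub/ → kogamfingepekiub.
Rule 3 (intervocalic voicing): /p/ is a voiceless obstruent between vowels /e/ and /e/, so it voices to [b]. /k/ is a voiceless obstruent between vowels /e/ and /i/, so it voices to [g]. /kogamfingepekiub/ → kogamfingebegiub.
Rule 4 (intervocalic spirantization): /b/ is a stop between vowels /e/ and /e/, so it spirantizes to the fricative [v]. /kogamfingebegiub/ → kogamfingevegiub.
Rule 5 (final devoicing): /b/ is a voiced stop in word-final position, so it devoices to [p]. /kogamfingevegiub/ → kogamfingevegiup.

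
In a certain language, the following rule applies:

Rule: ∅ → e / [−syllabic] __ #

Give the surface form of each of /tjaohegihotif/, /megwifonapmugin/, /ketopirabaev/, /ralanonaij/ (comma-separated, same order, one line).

/tjaohegihotif/: the form ends in the consonant /f/, so [e] is inserted word-finally. → [tjaohegihotife].
/megwifonapmugin/: the form ends in the consonant /n/, so [e] is inserted word-finally. → [megwifonapmugine].
/ketopirabaev/: the form ends in the consonant /v/, so [e] is inserted word-finally. → [ketopirabaeve].
/ralanonaij/: the form ends in the consonant /j/, so [e] is inserted word-finally. → [ralanonaije].

tjaohegihotife, megwifonapmugine, ketopirabaeve, ralanonaije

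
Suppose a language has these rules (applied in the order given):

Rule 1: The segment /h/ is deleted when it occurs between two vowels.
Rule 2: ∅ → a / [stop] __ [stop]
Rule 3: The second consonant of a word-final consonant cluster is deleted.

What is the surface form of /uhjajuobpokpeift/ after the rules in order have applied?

uhjajuobapokapeif

Rule 1 (intervocalic h-deletion): no segment meets the environment; /uhjajuobpokpeift/ is unchanged.
Rule 2 (stop-cluster a-epenthesis): /b/ and /p/ form a stop–stop cluster, so [a] is inserted between them. /k/ and /p/ form a stop–stop cluster, so [a] is inserted between them. /uhjajuobpokpeift/ → uhjajuobapokapeift.
Rule 3 (final cluster simplification): /t/ is the second consonant of a word-final cluster /ft/, so it deletes. /uhjajuobapokapeift/ → uhjajuobapokapeif.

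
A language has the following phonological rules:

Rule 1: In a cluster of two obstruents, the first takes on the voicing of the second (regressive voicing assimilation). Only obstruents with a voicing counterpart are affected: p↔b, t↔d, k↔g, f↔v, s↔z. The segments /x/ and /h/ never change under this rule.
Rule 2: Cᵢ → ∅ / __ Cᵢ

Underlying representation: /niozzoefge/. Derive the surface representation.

Rule 1 (regressive voicing assimilation): /f/ precedes the voiced obstruent /g/, so it voices to [v] by assimilation. /niozzoefge/ → niozzoevge.
Rule 2 (degemination): /zz/ is a geminate; the first /z/ deletes. /niozzoevge/ → niozoevge.

niozoevge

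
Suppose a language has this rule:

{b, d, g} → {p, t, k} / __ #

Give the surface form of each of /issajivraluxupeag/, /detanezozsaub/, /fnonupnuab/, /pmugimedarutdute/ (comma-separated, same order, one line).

issajivraluxupeak, detanezozsaup, fnonupnuap, pmugimedarutdute

/issajivraluxupeag/: /g/ is a voiced stop in word-final position, so it devoices to [k]. → [issajivraluxupeak].
/detanezozsaub/: /b/ is a voiced stop in word-final position, so it devoices to [p]. → [detanezozsaup].
/fnonupnuab/: /b/ is a voiced stop in word-final position, so it devoices to [p]. → [fnonupnuap].
/pmugimedarutdute/: the rule's environment is not met; surfaces unchanged as [pmugimedarutdute].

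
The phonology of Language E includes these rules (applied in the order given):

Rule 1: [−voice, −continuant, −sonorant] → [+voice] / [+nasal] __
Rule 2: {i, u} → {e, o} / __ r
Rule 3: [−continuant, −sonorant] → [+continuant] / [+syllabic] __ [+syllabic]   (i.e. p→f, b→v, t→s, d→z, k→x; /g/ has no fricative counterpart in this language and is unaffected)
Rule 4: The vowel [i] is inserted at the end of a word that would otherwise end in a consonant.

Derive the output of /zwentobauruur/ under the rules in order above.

Rule 1 (post-nasal voicing): /t/ is a voiceless stop immediately after the nasal /n/, so it voices to [d]. /zwentobauruur/ → zwendobauruur.
Rule 2 (pre-rhotic lowering): /u/ is a high vowel immediately before /r/, so it lowers to [o]. /u/ is a high vowel immediately before /r/, so it lowers to [o]. /zwendobauruur/ → zwendobaoruor.
Rule 3 (intervocalic spirantization): /b/ is a stop between vowels /o/ and /a/, so it spirantizes to the fricative [v]. /zwendobaoruor/ → zwendovaoruor.
Rule 4 (final i-epenthesis): the form ends in the consonant /r/, so [i] is inserted word-finally. /zwendovaoruor/ → zwendovaoruori.

zwendovaoruori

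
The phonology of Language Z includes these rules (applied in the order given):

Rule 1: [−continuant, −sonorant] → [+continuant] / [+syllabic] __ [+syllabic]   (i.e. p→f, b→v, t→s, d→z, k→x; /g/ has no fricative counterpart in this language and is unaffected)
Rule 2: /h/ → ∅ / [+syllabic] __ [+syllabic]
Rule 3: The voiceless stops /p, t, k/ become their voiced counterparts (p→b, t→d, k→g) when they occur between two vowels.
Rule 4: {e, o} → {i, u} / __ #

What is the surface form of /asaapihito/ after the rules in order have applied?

Rule 1 (intervocalic spirantization): /p/ is a stop between vowels /a/ and /i/, so it spirantizes to the fricative [f]. /t/ is a stop between vowels /i/ and /o/, so it spirantizes to the fricative [s]. /asaapihito/ → asaafihiso.
Rule 2 (intervocalic h-deletion): /h/ occurs between vowels /i/ and /i/, so it deletes. /asaafihiso/ → asaafiiso.
Rule 3 (intervocalic voicing): no segment meets the environment; /asaafiiso/ is unchanged.
Rule 4 (final vowel raising): /o/ is a mid vowel in word-final position, so it raises to [u]. /asaafiiso/ → asaafiisu.

asaafiisu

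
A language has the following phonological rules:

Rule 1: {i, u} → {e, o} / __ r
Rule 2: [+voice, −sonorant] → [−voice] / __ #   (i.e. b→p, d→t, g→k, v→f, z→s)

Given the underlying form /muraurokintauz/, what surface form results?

Rule 1 (pre-rhotic lowering): /u/ is a high vowel immediately before /r/, so it lowers to [o]. /u/ is a high vowel immediately before /r/, so it lowers to [o]. /muraurokintauz/ → moraorokintauz.
Rule 2 (final devoicing): /z/ is a voiced obstruent in word-final position, so it devoices to [s]. /moraorokintauz/ → moraorokintaus.

moraorokintaus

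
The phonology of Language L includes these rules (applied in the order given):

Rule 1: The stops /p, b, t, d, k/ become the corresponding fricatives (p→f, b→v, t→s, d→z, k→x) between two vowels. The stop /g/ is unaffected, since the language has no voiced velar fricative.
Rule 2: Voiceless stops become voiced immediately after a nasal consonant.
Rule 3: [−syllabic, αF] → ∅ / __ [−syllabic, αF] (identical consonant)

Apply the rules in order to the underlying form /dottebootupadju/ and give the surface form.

Rule 1 (intervocalic spirantization): /b/ is a stop between vowels /e/ and /o/, so it spirantizes to the fricative [v]. /t/ is a stop between vowels /o/ and /u/, so it spirantizes to the fricative [s]. /p/ is a stop between vowels /u/ and /a/, so it spirantizes to the fricative [f]. /dottebootupadju/ → dottevoosufadju.
Rule 2 (post-nasal voicing): no segment meets the environment; /dottevoosufadju/ is unchanged.
Rule 3 (degemination): /tt/ is a geminate; the first /t/ deletes. /dottevoosufadju/ → dotevoosufadju.

dotevoosufadju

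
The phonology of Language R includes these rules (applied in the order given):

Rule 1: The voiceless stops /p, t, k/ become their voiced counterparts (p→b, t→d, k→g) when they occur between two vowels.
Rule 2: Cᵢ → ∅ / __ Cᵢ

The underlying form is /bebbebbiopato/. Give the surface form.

Rule 1 (intervocalic voicing): /p/ is a voiceless stop between vowels /o/ and /a/, so it voices to [b]. /t/ is a voiceless stop between vowels /a/ and /o/, so it voices to [d]. /bebbebbiopato/ → bebbebbiobado.
Rule 2 (degemination): /bb/ is a geminate; the first /b/ deletes. /bb/ is a geminate; the first /b/ deletes. /bebbebbiobado/ → bebebiobado.

bebebiobado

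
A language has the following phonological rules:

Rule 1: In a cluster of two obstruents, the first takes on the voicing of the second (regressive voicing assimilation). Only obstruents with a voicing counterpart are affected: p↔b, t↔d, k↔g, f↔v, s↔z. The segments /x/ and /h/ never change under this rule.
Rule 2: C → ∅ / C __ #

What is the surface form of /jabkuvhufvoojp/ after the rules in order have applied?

japkufhuvvooj

Rule 1 (regressive voicing assimilation): /b/ precedes the voiceless obstruent /k/, so it devoices to [p] by assimilation. /v/ precedes the voiceless obstruent /h/, so it devoices to [f] by assimilation. /f/ precedes the voiced obstruent /v/, so it voices to [v] by assimilation. /jabkuvhufvoojp/ → japkufhuvvoojp.
Rule 2 (final cluster simplification): /p/ is the second consonant of a word-final cluster /jp/, so it deletes. /japkufhuvvoojp/ → japkufhuvvooj.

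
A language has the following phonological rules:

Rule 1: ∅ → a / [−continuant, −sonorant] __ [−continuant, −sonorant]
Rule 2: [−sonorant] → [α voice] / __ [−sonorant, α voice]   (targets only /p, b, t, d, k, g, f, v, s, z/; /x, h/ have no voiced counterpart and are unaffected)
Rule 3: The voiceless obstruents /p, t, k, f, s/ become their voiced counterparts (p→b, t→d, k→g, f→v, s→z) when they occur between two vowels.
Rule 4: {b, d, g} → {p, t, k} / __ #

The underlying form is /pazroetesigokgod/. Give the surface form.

Rule 1 (stop-cluster a-epenthesis): /k/ and /g/ form a stop–stop cluster, so [a] is inserted between them. /pazroetesigokgod/ → pazroetesigokagod.
Rule 2 (regressive voicing assimilation): no segment meets the environment; /pazroetesigokagod/ is unchanged.
Rule 3 (intervocalic voicing): /t/ is a voiceless obstruent between vowels /e/ and /e/, so it voices to [d]. /s/ is a voiceless obstruent between vowels /e/ and /i/, so it voices to [z]. /k/ is a voiceless obstruent between vowels /o/ and /a/, so it voices to [g]. /pazroetesigokagod/ → pazroedezigogagod.
Rule 4 (final devoicing): /d/ is a voiced stop in word-final position, so it devoices to [t]. /pazroedezigogagod/ → pazroedezigogagot.

pazroedezigogagot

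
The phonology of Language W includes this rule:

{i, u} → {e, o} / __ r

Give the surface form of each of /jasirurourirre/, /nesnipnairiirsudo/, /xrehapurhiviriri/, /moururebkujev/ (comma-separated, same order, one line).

/jasirurourirre/: /i/ is a high vowel immediately before /r/, so it lowers to [e]. /u/ is a high vowel immediately before /r/, so it lowers to [o]. /u/ is a high vowel immediately before /r/, so it lowers to [o]. /i/ is a high vowel immediately before /r/, so it lowers to [e]. → [jaseroroorerre].
/nesnipnairiirsudo/: /i/ is a high vowel immediately before /r/, so it lowers to [e]. /i/ is a high vowel immediately before /r/, so it lowers to [e]. → [nesnipnaeriersudo].
/xrehapurhiviriri/: /u/ is a high vowel immediately before /r/, so it lowers to [o]. /i/ is a high vowel immediately before /r/, so it lowers to [e]. /i/ is a high vowel immediately before /r/, so it lowers to [e]. → [xrehaporhivereri].
/moururebkujev/: /u/ is a high vowel immediately before /r/, so it lowers to [o]. /u/ is a high vowel immediately before /r/, so it lowers to [o]. → [moororebkujev].

jaseroroorerre, nesnipnaeriersudo, xrehaporhivereri, moororebkujev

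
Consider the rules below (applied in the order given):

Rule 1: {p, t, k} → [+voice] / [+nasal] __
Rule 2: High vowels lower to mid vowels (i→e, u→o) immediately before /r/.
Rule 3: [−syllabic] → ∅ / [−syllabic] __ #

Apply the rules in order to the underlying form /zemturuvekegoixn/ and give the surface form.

Rule 1 (post-nasal voicing): /t/ is a voiceless stop immediately after the nasal /m/, so it voices to [d]. /zemturuvekegoixn/ → zemduruvekegoixn.
Rule 2 (pre-rhotic lowering): /u/ is a high vowel immediately before /r/, so it lowers to [o]. /zemduruvekegoixn/ → zemdoruvekegoixn.
Rule 3 (final cluster simplification): /n/ is the second consonant of a word-final cluster /xn/, so it deletes. /zemdoruvekegoixn/ → zemdoruvekegoix.

zemdoruvekegoix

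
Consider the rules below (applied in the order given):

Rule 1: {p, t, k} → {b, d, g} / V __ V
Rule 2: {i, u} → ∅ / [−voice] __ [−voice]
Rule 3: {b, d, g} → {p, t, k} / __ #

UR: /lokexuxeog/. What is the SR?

logexxeok

Rule 1 (intervocalic voicing): /k/ is a voiceless stop between vowels /o/ and /e/, so it voices to [g]. /lokexuxeog/ → logexuxeog.
Rule 2 (high vowel syncope): /u/ is a high vowel flanked by voiceless consonants /x/ and /x/, so it deletes. /logexuxeog/ → logexxeog.
Rule 3 (final devoicing): /g/ is a voiced stop in word-final position, so it devoices to [k]. /logexxeog/ → logexxeok.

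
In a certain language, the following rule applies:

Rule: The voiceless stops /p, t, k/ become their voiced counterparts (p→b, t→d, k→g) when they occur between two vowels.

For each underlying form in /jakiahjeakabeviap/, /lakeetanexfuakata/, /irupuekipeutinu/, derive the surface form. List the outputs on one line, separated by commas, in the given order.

jagiahjeagabeviap, lageedanexfuagada, irubuegibeudinu

/jakiahjeakabeviap/: /k/ is a voiceless stop between vowels /a/ and /i/, so it voices to [g]. /k/ is a voiceless stop between vowels /a/ and /a/, so it voices to [g]. → [jagiahjeagabeviap].
/lakeetanexfuakata/: /k/ is a voiceless stop between vowels /a/ and /e/, so it voices to [g]. /t/ is a voiceless stop between vowels /e/ and /a/, so it voices to [d]. /k/ is a voiceless stop between vowels /a/ and /a/, so it voices to [g]. /t/ is a voiceless stop between vowels /a/ and /a/, so it voices to [d]. → [lageedanexfuagada].
/irupuekipeutinu/: /p/ is a voiceless stop between vowels /u/ and /u/, so it voices to [b]. /k/ is a voiceless stop between vowels /e/ and /i/, so it voices to [g]. /p/ is a voiceless stop between vowels /i/ and /e/, so it voices to [b]. /t/ is a voiceless stop between vowels /u/ and /i/, so it voices to [d]. → [irubuegibeudinu].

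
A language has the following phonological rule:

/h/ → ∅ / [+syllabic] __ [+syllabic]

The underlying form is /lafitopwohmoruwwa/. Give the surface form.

No segment of /lafitopwohmoruwwa/ meets the structural description of the rule, so the form surfaces unchanged.

lafitopwohmoruwwa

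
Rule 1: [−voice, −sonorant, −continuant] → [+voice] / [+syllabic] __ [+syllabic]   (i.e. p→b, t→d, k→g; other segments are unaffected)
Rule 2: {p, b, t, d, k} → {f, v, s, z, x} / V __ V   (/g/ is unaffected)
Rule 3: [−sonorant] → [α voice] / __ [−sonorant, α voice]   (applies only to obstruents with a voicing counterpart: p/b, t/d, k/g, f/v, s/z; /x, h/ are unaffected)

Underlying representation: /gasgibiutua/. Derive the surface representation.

Rule 1 (intervocalic voicing): /t/ is a voiceless stop between vowels /u/ and /u/, so it voices to [d]. /gasgibiutua/ → gasgibiudua.
Rule 2 (intervocalic spirantization): /b/ is a stop between vowels /i/ and /i/, so it spirantizes to the fricative [v]. /d/ is a stop between vowels /u/ and /u/, so it spirantizes to the fricative [z]. /gasgibiudua/ → gasgiviuzua.
Rule 3 (regressive voicing assimilation): /s/ precedes the voiced obstruent /g/, so it voices to [z] by assimilation. /gasgiviuzua/ → gazgiviuzua.

gazgiviuzua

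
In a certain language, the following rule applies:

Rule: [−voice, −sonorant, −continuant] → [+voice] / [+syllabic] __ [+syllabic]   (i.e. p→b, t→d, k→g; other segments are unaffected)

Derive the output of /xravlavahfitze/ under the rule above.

No segment of /xravlavahfitze/ meets the structural description of the rule, so the form surfaces unchanged.

xravlavahfitze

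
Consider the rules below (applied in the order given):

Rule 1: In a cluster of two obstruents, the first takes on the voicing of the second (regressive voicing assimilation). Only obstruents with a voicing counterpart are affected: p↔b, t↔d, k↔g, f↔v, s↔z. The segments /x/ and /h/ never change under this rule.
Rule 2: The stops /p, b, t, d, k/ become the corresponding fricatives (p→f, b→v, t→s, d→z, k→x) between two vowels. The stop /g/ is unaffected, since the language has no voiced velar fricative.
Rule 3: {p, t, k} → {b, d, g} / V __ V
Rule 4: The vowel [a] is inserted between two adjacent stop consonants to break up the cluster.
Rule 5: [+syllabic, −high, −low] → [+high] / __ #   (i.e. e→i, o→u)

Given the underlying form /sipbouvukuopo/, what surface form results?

sibabouvuxuofu

Rule 1 (regressive voicing assimilation): /p/ precedes the voiced obstruent /b/, so it voices to [b] by assimilation. /sipbouvukuopo/ → sibbouvukuopo.
Rule 2 (intervocalic spirantization): /k/ is a stop between vowels /u/ and /u/, so it spirantizes to the fricative [x]. /p/ is a stop between vowels /o/ and /o/, so it spirantizes to the fricative [f]. /sibbouvukuopo/ → sibbouvuxuofo.
Rule 3 (intervocalic voicing): no segment meets the environment; /sibbouvuxuofo/ is unchanged.
Rule 4 (stop-cluster a-epenthesis): /b/ and /b/ form a stop–stop cluster, so [a] is inserted between them. /sibbouvuxuofo/ → sibabouvuxuofo.
Rule 5 (final vowel raising): /o/ is a mid vowel in word-final position, so it raises to [u]. /sibabouvuxuofo/ → sibabouvuxuofu.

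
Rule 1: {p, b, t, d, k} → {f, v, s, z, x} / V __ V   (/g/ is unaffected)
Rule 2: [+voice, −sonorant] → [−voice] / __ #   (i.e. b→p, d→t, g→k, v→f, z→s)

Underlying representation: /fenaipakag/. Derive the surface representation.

Rule 1 (intervocalic spirantization): /p/ is a stop between vowels /i/ and /a/, so it spirantizes to the fricative [f]. /k/ is a stop between vowels /a/ and /a/, so it spirantizes to the fricative [x]. /fenaipakag/ → fenaifaxag.
Rule 2 (final devoicing): /g/ is a voiced obstruent in word-final position, so it devoices to [k]. /fenaifaxag/ → fenaifaxak.

fenaifaxak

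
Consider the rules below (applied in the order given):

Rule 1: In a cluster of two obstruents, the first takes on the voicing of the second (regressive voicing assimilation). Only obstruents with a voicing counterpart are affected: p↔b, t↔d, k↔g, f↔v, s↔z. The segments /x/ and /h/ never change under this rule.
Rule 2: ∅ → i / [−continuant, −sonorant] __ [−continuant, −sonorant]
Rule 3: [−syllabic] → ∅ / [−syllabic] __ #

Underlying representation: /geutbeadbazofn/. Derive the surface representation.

Rule 1 (regressive voicing assimilation): /t/ precedes the voiced obstruent /b/, so it voices to [d] by assimilation. /geutbeadbazofn/ → geudbeadbazofn.
Rule 2 (stop-cluster i-epenthesis): /d/ and /b/ form a stop–stop cluster, so [i] is inserted between them. /d/ and /b/ form a stop–stop cluster, so [i] is inserted between them. /geudbeadbazofn/ → geudibeadibazofn.
Rule 3 (final cluster simplification): /n/ is the second consonant of a word-final cluster /fn/, so it deletes. /geudibeadibazofn/ → geudibeadibazof.

geudibeadibazof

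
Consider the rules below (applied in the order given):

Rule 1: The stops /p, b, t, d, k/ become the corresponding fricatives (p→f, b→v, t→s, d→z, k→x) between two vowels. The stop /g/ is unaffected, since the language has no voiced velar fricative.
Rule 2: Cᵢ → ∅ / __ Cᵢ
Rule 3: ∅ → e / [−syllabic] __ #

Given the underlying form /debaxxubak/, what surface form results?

Rule 1 (intervocalic spirantization): /b/ is a stop between vowels /e/ and /a/, so it spirantizes to the fricative [v]. /b/ is a stop between vowels /u/ and /a/, so it spirantizes to the fricative [v]. /debaxxubak/ → devaxxuvak.
Rule 2 (degemination): /xx/ is a geminate; the first /x/ deletes. /devaxxuvak/ → devaxuvak.
Rule 3 (final e-epenthesis): the form ends in the consonant /k/, so [e] is inserted word-finally. /devaxuvak/ → devaxuvake.

devaxuvake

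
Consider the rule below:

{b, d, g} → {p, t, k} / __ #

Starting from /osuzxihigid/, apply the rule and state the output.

osuzxihigit

/d/ is a voiced stop in word-final position, so it devoices to [t].
The other instance of /g/ does not occur in the required environment and remains unchanged.
Surface form: [osuzxihigit].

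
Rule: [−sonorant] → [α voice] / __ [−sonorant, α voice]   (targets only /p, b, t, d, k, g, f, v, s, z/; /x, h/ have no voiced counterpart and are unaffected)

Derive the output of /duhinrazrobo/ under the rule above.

duhinrazrobo

No segment of /duhinrazrobo/ meets the structural description of the rule, so the form surfaces unchanged.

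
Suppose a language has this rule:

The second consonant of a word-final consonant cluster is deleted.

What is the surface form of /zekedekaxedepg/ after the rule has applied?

/g/ is the second consonant of a word-final cluster /pg/, so it deletes.
The other instances of /z/, /k/, /d/, /x/, /p/ do not occur in the required environment and remain unchanged.
Surface form: [zekedekaxedep].

zekedekaxedep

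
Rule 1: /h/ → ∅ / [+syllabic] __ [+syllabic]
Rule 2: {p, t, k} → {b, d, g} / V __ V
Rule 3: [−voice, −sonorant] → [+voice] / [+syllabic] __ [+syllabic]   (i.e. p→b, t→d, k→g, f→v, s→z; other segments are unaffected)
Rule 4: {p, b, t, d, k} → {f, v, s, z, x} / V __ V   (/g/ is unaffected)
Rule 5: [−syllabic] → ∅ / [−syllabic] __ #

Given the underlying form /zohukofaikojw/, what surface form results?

Rule 1 (intervocalic h-deletion): /h/ occurs between vowels /o/ and /u/, so it deletes. /zohukofaikojw/ → zoukofaikojw.
Rule 2 (intervocalic voicing): /k/ is a voiceless stop between vowels /u/ and /o/, so it voices to [g]. /k/ is a voiceless stop between vowels /i/ and /o/, so it voices to [g]. /zoukofaikojw/ → zougofaigojw.
Rule 3 (intervocalic voicing): /f/ is a voiceless obstruent between vowels /o/ and /a/, so it voices to [v]. /zougofaigojw/ → zougovaigojw.
Rule 4 (intervocalic spirantization): no segment meets the environment; /zougovaigojw/ is unchanged.
Rule 5 (final cluster simplification): /w/ is the second consonant of a word-final cluster /jw/, so it deletes. /zougovaigojw/ → zougovaigoj.

zougovaigoj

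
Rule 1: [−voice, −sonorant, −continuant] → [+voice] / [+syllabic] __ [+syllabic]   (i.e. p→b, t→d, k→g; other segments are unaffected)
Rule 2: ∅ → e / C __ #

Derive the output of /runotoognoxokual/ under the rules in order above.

Rule 1 (intervocalic voicing): /t/ is a voiceless stop between vowels /o/ and /o/, so it voices to [d]. /k/ is a voiceless stop between vowels /o/ and /u/, so it voices to [g]. /runotoognoxokual/ → runodoognoxogual.
Rule 2 (final e-epenthesis): the form ends in the consonant /l/, so [e] is inserted word-finally. /runodoognoxogual/ → runodoognoxoguale.

runodoognoxoguale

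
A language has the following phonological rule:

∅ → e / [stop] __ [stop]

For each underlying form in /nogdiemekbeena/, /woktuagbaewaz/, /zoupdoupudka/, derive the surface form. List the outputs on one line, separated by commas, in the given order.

nogediemekebeena, woketuagebaewaz, zoupedoupudeka

/nogdiemekbeena/: /g/ and /d/ form a stop–stop cluster, so [e] is inserted between them. /k/ and /b/ form a stop–stop cluster, so [e] is inserted between them. → [nogediemekebeena].
/woktuagbaewaz/: /k/ and /t/ form a stop–stop cluster, so [e] is inserted between them. /g/ and /b/ form a stop–stop cluster, so [e] is inserted between them. → [woketuagebaewaz].
/zoupdoupudka/: /p/ and /d/ form a stop–stop cluster, so [e] is inserted between them. /d/ and /k/ form a stop–stop cluster, so [e] is inserted between them. → [zoupedoupudeka].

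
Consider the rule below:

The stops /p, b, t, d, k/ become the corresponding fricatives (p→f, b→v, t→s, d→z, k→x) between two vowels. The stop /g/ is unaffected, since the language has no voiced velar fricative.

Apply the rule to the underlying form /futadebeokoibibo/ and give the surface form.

/t/ is a stop between vowels /u/ and /a/, so it spirantizes to the fricative [s].
/d/ is a stop between vowels /a/ and /e/, so it spirantizes to the fricative [z].
/b/ is a stop between vowels /e/ and /e/, so it spirantizes to the fricative [v].
/k/ is a stop between vowels /o/ and /o/, so it spirantizes to the fricative [x].
/b/ is a stop between vowels /i/ and /i/, so it spirantizes to the fricative [v].
/b/ is a stop between vowels /i/ and /o/, so it spirantizes to the fricative [v].
Surface form: [fusazeveoxoivivo].

fusazeveoxoivivo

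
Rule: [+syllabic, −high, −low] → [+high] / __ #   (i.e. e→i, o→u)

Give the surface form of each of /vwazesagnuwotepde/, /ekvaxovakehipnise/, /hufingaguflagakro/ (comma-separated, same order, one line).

/vwazesagnuwotepde/: /e/ is a mid vowel in word-final position, so it raises to [i]. → [vwazesagnuwotepdi].
/ekvaxovakehipnise/: /e/ is a mid vowel in word-final position, so it raises to [i]. → [ekvaxovakehipnisi].
/hufingaguflagakro/: /o/ is a mid vowel in word-final position, so it raises to [u]. → [hufingaguflagakru].

vwazesagnuwotepdi, ekvaxovakehipnisi, hufingaguflagakru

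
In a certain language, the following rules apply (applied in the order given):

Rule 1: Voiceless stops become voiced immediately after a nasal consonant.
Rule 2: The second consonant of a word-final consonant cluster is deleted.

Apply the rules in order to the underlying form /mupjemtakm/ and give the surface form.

mupjemdak

Rule 1 (post-nasal voicing): /t/ is a voiceless stop immediately after the nasal /m/, so it voices to [d]. /mupjemtakm/ → mupjemdakm.
Rule 2 (final cluster simplification): /m/ is the second consonant of a word-final cluster /km/, so it deletes. /mupjemdakm/ → mupjemdak.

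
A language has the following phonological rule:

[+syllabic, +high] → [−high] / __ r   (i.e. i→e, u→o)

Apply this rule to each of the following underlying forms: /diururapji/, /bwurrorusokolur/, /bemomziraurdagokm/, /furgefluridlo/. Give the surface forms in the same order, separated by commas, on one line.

diororapji, bworrorusokolor, bemomzeraordagokm, forgefloridlo

/diururapji/: /u/ is a high vowel immediately before /r/, so it lowers to [o]. /u/ is a high vowel immediately before /r/, so it lowers to [o]. → [diororapji].
/bwurrorusokolur/: /u/ is a high vowel immediately before /r/, so it lowers to [o]. /u/ is a high vowel immediately before /r/, so it lowers to [o]. → [bworrorusokolor].
/bemomziraurdagokm/: /i/ is a high vowel immediately before /r/, so it lowers to [e]. /u/ is a high vowel immediately before /r/, so it lowers to [o]. → [bemomzeraordagokm].
/furgefluridlo/: /u/ is a high vowel immediately before /r/, so it lowers to [o]. /u/ is a high vowel immediately before /r/, so it lowers to [o]. → [forgefloridlo].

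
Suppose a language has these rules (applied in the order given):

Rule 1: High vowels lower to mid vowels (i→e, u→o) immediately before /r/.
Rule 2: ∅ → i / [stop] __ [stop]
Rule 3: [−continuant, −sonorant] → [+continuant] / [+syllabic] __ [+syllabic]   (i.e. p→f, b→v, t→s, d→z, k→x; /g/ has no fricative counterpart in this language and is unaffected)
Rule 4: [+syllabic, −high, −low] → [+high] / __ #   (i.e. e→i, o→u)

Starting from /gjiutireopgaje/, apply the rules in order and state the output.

gjiusereofigaji

Rule 1 (pre-rhotic lowering): /i/ is a high vowel immediately before /r/, so it lowers to [e]. /gjiutireopgaje/ → gjiutereopgaje.
Rule 2 (stop-cluster i-epenthesis): /p/ and /g/ form a stop–stop cluster, so [i] is inserted between them. /gjiutereopgaje/ → gjiutereopigaje.
Rule 3 (intervocalic spirantization): /t/ is a stop between vowels /u/ and /e/, so it spirantizes to the fricative [s]. /p/ is a stop between vowels /o/ and /i/, so it spirantizes to the fricative [f]. /gjiutereopigaje/ → gjiusereofigaje.
Rule 4 (final vowel raising): /e/ is a mid vowel in word-final position, so it raises to [i]. /gjiusereofigaje/ → gjiusereofigaji.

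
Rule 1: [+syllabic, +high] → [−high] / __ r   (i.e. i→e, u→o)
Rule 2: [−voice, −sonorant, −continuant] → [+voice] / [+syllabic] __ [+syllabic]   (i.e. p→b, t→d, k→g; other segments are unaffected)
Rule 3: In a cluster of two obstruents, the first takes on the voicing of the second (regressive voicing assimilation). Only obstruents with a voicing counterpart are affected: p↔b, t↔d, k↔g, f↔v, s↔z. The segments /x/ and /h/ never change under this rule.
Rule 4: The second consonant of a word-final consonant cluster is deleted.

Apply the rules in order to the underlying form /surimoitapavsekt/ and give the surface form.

sorimoidabafsek

Rule 1 (pre-rhotic lowering): /u/ is a high vowel immediately before /r/, so it lowers to [o]. /surimoitapavsekt/ → sorimoitapavsekt.
Rule 2 (intervocalic voicing): /t/ is a voiceless stop between vowels /i/ and /a/, so it voices to [d]. /p/ is a voiceless stop between vowels /a/ and /a/, so it voices to [b]. /sorimoitapavsekt/ → sorimoidabavsekt.
Rule 3 (regressive voicing assimilation): /v/ precedes the voiceless obstruent /s/, so it devoices to [f] by assimilation. /sorimoidabavsekt/ → sorimoidabafsekt.
Rule 4 (final cluster simplification): /t/ is the second consonant of a word-final cluster /kt/, so it deletes. /sorimoidabafsekt/ → sorimoidabafsek.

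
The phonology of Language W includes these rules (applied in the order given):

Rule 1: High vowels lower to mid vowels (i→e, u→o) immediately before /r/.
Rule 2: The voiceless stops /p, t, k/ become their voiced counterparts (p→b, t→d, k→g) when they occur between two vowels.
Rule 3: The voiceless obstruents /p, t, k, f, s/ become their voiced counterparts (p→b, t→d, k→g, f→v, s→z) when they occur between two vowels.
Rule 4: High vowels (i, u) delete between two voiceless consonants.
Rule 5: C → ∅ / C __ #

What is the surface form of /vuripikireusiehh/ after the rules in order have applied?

Rule 1 (pre-rhotic lowering): /u/ is a high vowel immediately before /r/, so it lowers to [o]. /i/ is a high vowel immediately before /r/, so it lowers to [e]. /vuripikireusiehh/ → voripikereusiehh.
Rule 2 (intervocalic voicing): /p/ is a voiceless stop between vowels /i/ and /i/, so it voices to [b]. /k/ is a voiceless stop between vowels /i/ and /e/, so it voices to [g]. /voripikereusiehh/ → voribigereusiehh.
Rule 3 (intervocalic voicing): /s/ is a voiceless obstruent between vowels /u/ and /i/, so it voices to [z]. /voribigereusiehh/ → voribigereuziehh.
Rule 4 (high vowel syncope): no segment meets the environment; /voribigereuziehh/ is unchanged.
Rule 5 (final cluster simplification): /h/ is the second consonant of a word-final cluster /hh/, so it deletes. /voribigereuziehh/ → voribigereuzieh.

voribigereuzieh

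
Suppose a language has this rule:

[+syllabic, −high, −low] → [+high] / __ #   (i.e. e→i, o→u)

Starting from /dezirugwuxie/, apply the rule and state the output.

dezirugwuxii

Scanning /dezirugwuxie/: /e/ at position 2 is not in the conditioning environment; /e/ is a mid vowel in word-final position, so it raises to [i].
Result: [dezirugwuxii].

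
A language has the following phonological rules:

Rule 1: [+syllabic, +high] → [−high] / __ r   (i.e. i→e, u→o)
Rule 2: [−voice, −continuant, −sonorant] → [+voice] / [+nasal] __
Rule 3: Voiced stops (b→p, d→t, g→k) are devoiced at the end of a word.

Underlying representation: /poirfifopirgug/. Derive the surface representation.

Rule 1 (pre-rhotic lowering): /i/ is a high vowel immediately before /r/, so it lowers to [e]. /i/ is a high vowel immediately before /r/, so it lowers to [e]. /poirfifopirgug/ → poerfifopergug.
Rule 2 (post-nasal voicing): no segment meets the environment; /poerfifopergug/ is unchanged.
Rule 3 (final devoicing): /g/ is a voiced stop in word-final position, so it devoices to [k]. /poerfifopergug/ → poerfifoperguk.

poerfifoperguk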